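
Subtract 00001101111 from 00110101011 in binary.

Method 1 - Direct subtraction (column by column from the right: bit − bit − borrow-in; if negative, add 2 and borrow 1 from the next column):
borrow: 00011111000
        00110101011
-       00001101111
-------------------
        00100111100

Method 2 - Add two's complement:
Two's complement of 00001101111: invert → 11110010000, add 1 → 11110010001
  00110101011
+ 11110010001
-------------
 100100111100  (end carry out of the top bit = 1)
Discarding the end carry: 00100111100
Decimal check:
  00110101011 = 256 + 128 + 32 + 8 + 2 + 1 = 427
  00001101111 = 64 + 32 + 8 + 4 + 2 + 1 = 111
  427 - 111 = 316, and 00100111100 = 256 + 32 + 16 + 8 + 4 = 316 ✓



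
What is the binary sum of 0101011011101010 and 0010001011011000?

Add column by column from the right: bit + bit + carry-in; write the sum mod 2, carry 1 when the sum is 2 or 3.
carry:  0000110111110000
        0101011011101010
+       0010001011011000
------------------------
       00111100111000010
(the carry out of the leftmost column, 0, becomes the leading bit)
Decimal check:
  0101011011101010 = 16384 + 4096 + 1024 + 512 + 128 + 64 + 32 + 8 + 2 = 22250
  0010001011011000 = 8192 + 512 + 128 + 64 + 16 + 8 = 8920
  22250 + 8920 = 31170, and 00111100111000010 = 16384 + 8192 + 4096 + 2048 + 256 + 128 + 64 + 2 = 31170 ✓



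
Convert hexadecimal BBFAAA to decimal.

Expand by place value (powers of 16):
Digit values: B = 11, F = 15, A = 10
BBFAAA = 11 × 16^5 + 11 × 16^4 + 15 × 16^3 + 10 × 16^2 + 10 × 16^1 + 10 × 16^0
= 11 × 1048576 + 11 × 65536 + 15 × 4096 + 10 × 256 + 10 × 16 + 10 × 1
= 11534336 + 720896 + 61440 + 2560 + 160 + 10
= 12319402



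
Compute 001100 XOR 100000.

XOR: 1 when bits differ
  001100
^ 100000
--------
  101100
Decimal: 12 ^ 32 = 44



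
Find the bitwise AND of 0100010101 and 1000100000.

AND: 1 only when both bits are 1
  0100010101
& 1000100000
------------
  0000000000
Decimal: 277 & 544 = 0



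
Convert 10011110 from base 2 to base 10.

Sum of powers of 2 for each 1-bit:
2^1 + 2^2 + 2^3 + 2^4 + 2^7
= 2 + 4 + 8 + 16 + 128
= 158



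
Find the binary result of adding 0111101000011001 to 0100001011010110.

Add column by column from the right: bit + bit + carry-in; write the sum mod 2, carry 1 when the sum is 2 or 3.
carry:  1000010000100000
        0111101000011001
+       0100001011010110
------------------------
       01011110011101111
(the carry out of the leftmost column, 0, becomes the leading bit)
Decimal check:
  0111101000011001 = 16384 + 8192 + 4096 + 2048 + 512 + 16 + 8 + 1 = 31257
  0100001011010110 = 16384 + 512 + 128 + 64 + 16 + 4 + 2 = 17110
  31257 + 17110 = 48367, and 01011110011101111 = 32768 + 8192 + 4096 + 2048 + 1024 + 128 + 64 + 32 + 8 + 4 + 2 + 1 = 48367 ✓



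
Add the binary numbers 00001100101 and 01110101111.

Add column by column from the right: bit + bit + carry-in; write the sum mod 2, carry 1 when the sum is 2 or 3.
carry:  11111011110
        00001100101
+       01110101111
-------------------
       010000010100
(the carry out of the leftmost column, 0, becomes the leading bit)
Decimal check:
  00001100101 = 64 + 32 + 4 + 1 = 101
  01110101111 = 512 + 256 + 128 + 32 + 8 + 4 + 2 + 1 = 943
  101 + 943 = 1044, and 010000010100 = 1024 + 16 + 4 = 1044 ✓



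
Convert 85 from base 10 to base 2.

Using repeated division by 2:
85 ÷ 2 = 42 remainder 1
42 ÷ 2 = 21 remainder 0
21 ÷ 2 = 10 remainder 1
10 ÷ 2 = 5 remainder 0
5 ÷ 2 = 2 remainder 1
2 ÷ 2 = 1 remainder 0
1 ÷ 2 = 0 remainder 1
Reading remainders bottom to top: 1010101



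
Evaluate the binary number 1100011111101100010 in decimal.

Sum of powers of 2 for each 1-bit:
2^1 + 2^5 + 2^6 + 2^8 + 2^9 + 2^10 + 2^11 + 2^12 + 2^13 + 2^17 + 2^18
= 2 + 32 + 64 + 256 + 512 + 1024 + 2048 + 4096 + 8192 + 131072 + 262144
= 409442



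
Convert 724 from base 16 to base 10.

Expand by place value (powers of 16):
724 = 7 × 16^2 + 2 × 16^1 + 4 × 16^0
= 7 × 256 + 2 × 16 + 4 × 1
= 1792 + 32 + 4
= 1828



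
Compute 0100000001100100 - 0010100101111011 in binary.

Method 1 - Direct subtraction (column by column from the right: bit − bit − borrow-in; if negative, add 2 and borrow 1 from the next column):
borrow: 0111111111110110
        0100000001100100
-       0010100101111011
------------------------
        0001011011101001

Method 2 - Add two's complement:
Two's complement of 0010100101111011: invert → 1101011010000100, add 1 → 1101011010000101
  0100000001100100
+ 1101011010000101
------------------
 10001011011101001  (end carry out of the top bit = 1)
Discarding the end carry: 0001011011101001
Decimal check:
  0100000001100100 = 16384 + 64 + 32 + 4 = 16484
  0010100101111011 = 8192 + 2048 + 256 + 64 + 32 + 16 + 8 + 2 + 1 = 10619
  16484 - 10619 = 5865, and 0001011011101001 = 4096 + 1024 + 512 + 128 + 64 + 32 + 8 + 1 = 5865 ✓



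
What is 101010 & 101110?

AND: 1 only when both bits are 1
  101010
& 101110
--------
  101010
Decimal: 42 & 46 = 42



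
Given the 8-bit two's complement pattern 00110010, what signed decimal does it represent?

Binary: 00110010
Sign bit: 0 (non-negative)
Read directly as an unsigned value:
00110010 = 32 + 16 + 2 = 50
Value: 50



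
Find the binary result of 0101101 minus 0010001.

Method 1 - Direct subtraction (column by column from the right: bit − bit − borrow-in; if negative, add 2 and borrow 1 from the next column):
borrow: 0100000
        0101101
-       0010001
---------------
        0011100

Method 2 - Add two's complement:
Two's complement of 0010001: invert → 1101110, add 1 → 1101111
  0101101
+ 1101111
---------
 10011100  (end carry out of the top bit = 1)
Discarding the end carry: 0011100
Decimal check:
  0101101 = 32 + 8 + 4 + 1 = 45
  0010001 = 16 + 1 = 17
  45 - 17 = 28, and 0011100 = 16 + 8 + 4 = 28 ✓



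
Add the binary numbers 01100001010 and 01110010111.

Add column by column from the right: bit + bit + carry-in; write the sum mod 2, carry 1 when the sum is 2 or 3.
carry:  11000111100
        01100001010
+       01110010111
-------------------
       011010100001
(the carry out of the leftmost column, 0, becomes the leading bit)
Decimal check:
  01100001010 = 512 + 256 + 8 + 2 = 778
  01110010111 = 512 + 256 + 128 + 16 + 4 + 2 + 1 = 919
  778 + 919 = 1697, and 011010100001 = 1024 + 512 + 128 + 32 + 1 = 1697 ✓



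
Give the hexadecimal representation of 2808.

Using repeated division by 16 (digits 10–15 are A–F):
2808 ÷ 16 = 175 remainder 8
175 ÷ 16 = 10 remainder 15 (F)
10 ÷ 16 = 0 remainder 10 (A)
Reading remainders bottom to top: AF8



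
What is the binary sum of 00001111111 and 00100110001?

Add column by column from the right: bit + bit + carry-in; write the sum mod 2, carry 1 when the sum is 2 or 3.
carry:  00011111110
        00001111111
+       00100110001
-------------------
       000110110000
(the carry out of the leftmost column, 0, becomes the leading bit)
Decimal check:
  00001111111 = 64 + 32 + 16 + 8 + 4 + 2 + 1 = 127
  00100110001 = 256 + 32 + 16 + 1 = 305
  127 + 305 = 432, and 000110110000 = 256 + 128 + 32 + 16 = 432 ✓



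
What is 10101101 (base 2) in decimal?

Sum of powers of 2 for each 1-bit:
2^0 + 2^2 + 2^3 + 2^5 + 2^7
= 1 + 4 + 8 + 32 + 128
= 173



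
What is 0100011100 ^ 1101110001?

XOR: 1 when bits differ
  0100011100
^ 1101110001
------------
  1001101101
Decimal: 284 ^ 881 = 621



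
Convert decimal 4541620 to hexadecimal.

Using repeated division by 16 (digits 10–15 are A–F):
4541620 ÷ 16 = 283851 remainder 4
283851 ÷ 16 = 17740 remainder 11 (B)
17740 ÷ 16 = 1108 remainder 12 (C)
1108 ÷ 16 = 69 remainder 4
69 ÷ 16 = 4 remainder 5
4 ÷ 16 = 0 remainder 4
Reading remainders bottom to top: 454CB4



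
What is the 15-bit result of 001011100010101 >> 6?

Original: 001011100010101 (decimal 5909)
Shift right by 6 positions
Drop the 6 low bits; fill with zeros on the left
Result: 000000001011100 (decimal 92)
Equivalent: 5909 >> 6 = 5909 ÷ 2^6 = 92



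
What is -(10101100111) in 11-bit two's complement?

Original (sign bit 1, negative): 10101100111
Step 1 - Invert all bits: 01010011000
Step 2 - Add 1: 01010011001
Verification: 10101100111 + 01010011001 = 100000000000; discarding the end carry (carry out of the top bit) leaves the 11-bit value 00000000000, as required for x + (-x)



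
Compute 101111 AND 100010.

AND: 1 only when both bits are 1
  101111
& 100010
--------
  100010
Decimal: 47 & 34 = 34



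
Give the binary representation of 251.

Using repeated division by 2:
251 ÷ 2 = 125 remainder 1
125 ÷ 2 = 62 remainder 1
62 ÷ 2 = 31 remainder 0
31 ÷ 2 = 15 remainder 1
15 ÷ 2 = 7 remainder 1
7 ÷ 2 = 3 remainder 1
3 ÷ 2 = 1 remainder 1
1 ÷ 2 = 0 remainder 1
Reading remainders bottom to top: 11111011



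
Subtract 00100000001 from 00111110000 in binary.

Method 1 - Direct subtraction (column by column from the right: bit − bit − borrow-in; if negative, add 2 and borrow 1 from the next column):
borrow: 00000011110
        00111110000
-       00100000001
-------------------
        00011101111

Method 2 - Add two's complement:
Two's complement of 00100000001: invert → 11011111110, add 1 → 11011111111
  00111110000
+ 11011111111
-------------
 100011101111  (end carry out of the top bit = 1)
Discarding the end carry: 00011101111
Decimal check:
  00111110000 = 256 + 128 + 64 + 32 + 16 = 496
  00100000001 = 256 + 1 = 257
  496 - 257 = 239, and 00011101111 = 128 + 64 + 32 + 8 + 4 + 2 + 1 = 239 ✓



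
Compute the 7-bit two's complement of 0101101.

Original: 0101101
Step 1 - Invert all bits: 1010010
Step 2 - Add 1: 1010011
Verification: 0101101 + 1010011 = 10000000; discarding the end carry (carry out of the top bit) leaves the 7-bit value 0000000, as required for x + (-x)



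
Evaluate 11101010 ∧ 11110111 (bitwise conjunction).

AND: 1 only when both bits are 1
  11101010
& 11110111
----------
  11100010
Decimal: 234 & 247 = 226



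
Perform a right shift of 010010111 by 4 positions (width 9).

Original: 010010111 (decimal 151)
Shift right by 4 positions
Drop the 4 low bits; fill with zeros on the left
Result: 000001001 (decimal 9)
Equivalent: 151 >> 4 = 151 ÷ 2^4 = 9



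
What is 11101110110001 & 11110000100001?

AND: 1 only when both bits are 1
  11101110110001
& 11110000100001
----------------
  11100000100001
Decimal: 15281 & 15393 = 14369



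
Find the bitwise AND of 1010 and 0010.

AND: 1 only when both bits are 1
  1010
& 0010
------
  0010
Decimal: 10 & 2 = 2



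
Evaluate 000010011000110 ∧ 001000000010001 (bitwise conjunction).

AND: 1 only when both bits are 1
  000010011000110
& 001000000010001
-----------------
  000000000000000
Decimal: 1222 & 4113 = 0



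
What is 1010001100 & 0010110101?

AND: 1 only when both bits are 1
  1010001100
& 0010110101
------------
  0010000100
Decimal: 652 & 181 = 132



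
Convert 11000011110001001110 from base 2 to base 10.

Sum of powers of 2 for each 1-bit:
2^1 + 2^2 + 2^3 + 2^6 + 2^10 + 2^11 + 2^12 + 2^13 + 2^18 + 2^19
= 2 + 4 + 8 + 64 + 1024 + 2048 + 4096 + 8192 + 262144 + 524288
= 801870



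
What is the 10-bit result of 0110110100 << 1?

Original: 0110110100 (decimal 436)
Shift left by 1 position
Append 1 zero on the right
Result: 1101101000 (decimal 872)
Equivalent: 436 << 1 = 436 × 2^1 = 872



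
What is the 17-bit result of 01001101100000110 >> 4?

Original: 01001101100000110 (decimal 39686)
Shift right by 4 positions
Drop the 4 low bits; fill with zeros on the left
Result: 00000100110110000 (decimal 2480)
Equivalent: 39686 >> 4 = 39686 ÷ 2^4 = 2480



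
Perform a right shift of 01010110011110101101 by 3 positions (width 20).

Original: 01010110011110101101 (decimal 354221)
Shift right by 3 positions
Drop the 3 low bits; fill with zeros on the left
Result: 00001010110011110101 (decimal 44277)
Equivalent: 354221 >> 3 = 354221 ÷ 2^3 = 44277



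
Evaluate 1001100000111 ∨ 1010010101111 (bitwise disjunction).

OR: 1 when either bit is 1
  1001100000111
| 1010010101111
---------------
  1011110101111
Decimal: 4871 | 5295 = 6063



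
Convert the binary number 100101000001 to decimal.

Sum of powers of 2 for each 1-bit:
2^0 + 2^6 + 2^8 + 2^11
= 1 + 64 + 256 + 2048
= 2369



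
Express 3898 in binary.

Using repeated division by 2:
3898 ÷ 2 = 1949 remainder 0
1949 ÷ 2 = 974 remainder 1
974 ÷ 2 = 487 remainder 0
487 ÷ 2 = 243 remainder 1
243 ÷ 2 = 121 remainder 1
121 ÷ 2 = 60 remainder 1
60 ÷ 2 = 30 remainder 0
30 ÷ 2 = 15 remainder 0
15 ÷ 2 = 7 remainder 1
7 ÷ 2 = 3 remainder 1
3 ÷ 2 = 1 remainder 1
1 ÷ 2 = 0 remainder 1
Reading remainders bottom to top: 111100111010



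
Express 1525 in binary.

Using repeated division by 2:
1525 ÷ 2 = 762 remainder 1
762 ÷ 2 = 381 remainder 0
381 ÷ 2 = 190 remainder 1
190 ÷ 2 = 95 remainder 0
95 ÷ 2 = 47 remainder 1
47 ÷ 2 = 23 remainder 1
23 ÷ 2 = 11 remainder 1
11 ÷ 2 = 5 remainder 1
5 ÷ 2 = 2 remainder 1
2 ÷ 2 = 1 remainder 0
1 ÷ 2 = 0 remainder 1
Reading remainders bottom to top: 10111110101



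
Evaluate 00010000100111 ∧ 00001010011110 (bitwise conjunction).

AND: 1 only when both bits are 1
  00010000100111
& 00001010011110
----------------
  00000000000110
Decimal: 1063 & 670 = 6



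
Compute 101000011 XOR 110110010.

XOR: 1 when bits differ
  101000011
^ 110110010
-----------
  011110001
Decimal: 323 ^ 434 = 241



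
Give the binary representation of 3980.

Using repeated division by 2:
3980 ÷ 2 = 1990 remainder 0
1990 ÷ 2 = 995 remainder 0
995 ÷ 2 = 497 remainder 1
497 ÷ 2 = 248 remainder 1
248 ÷ 2 = 124 remainder 0
124 ÷ 2 = 62 remainder 0
62 ÷ 2 = 31 remainder 0
31 ÷ 2 = 15 remainder 1
15 ÷ 2 = 7 remainder 1
7 ÷ 2 = 3 remainder 1
3 ÷ 2 = 1 remainder 1
1 ÷ 2 = 0 remainder 1
Reading remainders bottom to top: 111110001100



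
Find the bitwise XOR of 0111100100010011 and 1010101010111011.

XOR: 1 when bits differ
  0111100100010011
^ 1010101010111011
------------------
  1101001110101000
Decimal: 30995 ^ 43707 = 54184



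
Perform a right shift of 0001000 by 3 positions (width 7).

Original: 0001000 (decimal 8)
Shift right by 3 positions
Drop the 3 low bits; fill with zeros on the left
Result: 0000001 (decimal 1)
Equivalent: 8 >> 3 = 8 ÷ 2^3 = 1



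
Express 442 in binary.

Using repeated division by 2:
442 ÷ 2 = 221 remainder 0
221 ÷ 2 = 110 remainder 1
110 ÷ 2 = 55 remainder 0
55 ÷ 2 = 27 remainder 1
27 ÷ 2 = 13 remainder 1
13 ÷ 2 = 6 remainder 1
6 ÷ 2 = 3 remainder 0
3 ÷ 2 = 1 remainder 1
1 ÷ 2 = 0 remainder 1
Reading remainders bottom to top: 110111010



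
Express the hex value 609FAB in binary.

Convert each hex digit to 4 bits:
  6 = 0110
  0 = 0000
  9 = 1001
  F = 1111
  A = 1010
  B = 1011
Concatenate: 011000001001111110101011



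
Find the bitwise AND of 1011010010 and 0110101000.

AND: 1 only when both bits are 1
  1011010010
& 0110101000
------------
  0010000000
Decimal: 722 & 424 = 128



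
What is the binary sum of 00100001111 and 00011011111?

Add column by column from the right: bit + bit + carry-in; write the sum mod 2, carry 1 when the sum is 2 or 3.
carry:  00000111110
        00100001111
+       00011011111
-------------------
       000111101110
(the carry out of the leftmost column, 0, becomes the leading bit)
Decimal check:
  00100001111 = 256 + 8 + 4 + 2 + 1 = 271
  00011011111 = 128 + 64 + 16 + 8 + 4 + 2 + 1 = 223
  271 + 223 = 494, and 000111101110 = 256 + 128 + 64 + 32 + 8 + 4 + 2 = 494 ✓



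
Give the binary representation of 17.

Using repeated division by 2:
17 ÷ 2 = 8 remainder 1
8 ÷ 2 = 4 remainder 0
4 ÷ 2 = 2 remainder 0
2 ÷ 2 = 1 remainder 0
1 ÷ 2 = 0 remainder 1
Reading remainders bottom to top: 10001



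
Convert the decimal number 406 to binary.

Using repeated division by 2:
406 ÷ 2 = 203 remainder 0
203 ÷ 2 = 101 remainder 1
101 ÷ 2 = 50 remainder 1
50 ÷ 2 = 25 remainder 0
25 ÷ 2 = 12 remainder 1
12 ÷ 2 = 6 remainder 0
6 ÷ 2 = 3 remainder 0
3 ÷ 2 = 1 remainder 1
1 ÷ 2 = 0 remainder 1
Reading remainders bottom to top: 110010110



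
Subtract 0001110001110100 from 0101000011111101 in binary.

Method 1 - Direct subtraction (column by column from the right: bit − bit − borrow-in; if negative, add 2 and borrow 1 from the next column):
borrow: 0111100000000000
        0101000011111101
-       0001110001110100
------------------------
        0011010010001001

Method 2 - Add two's complement:
Two's complement of 0001110001110100: invert → 1110001110001011, add 1 → 1110001110001100
  0101000011111101
+ 1110001110001100
------------------
 10011010010001001  (end carry out of the top bit = 1)
Discarding the end carry: 0011010010001001
Decimal check:
  0101000011111101 = 16384 + 4096 + 128 + 64 + 32 + 16 + 8 + 4 + 1 = 20733
  0001110001110100 = 4096 + 2048 + 1024 + 64 + 32 + 16 + 4 = 7284
  20733 - 7284 = 13449, and 0011010010001001 = 8192 + 4096 + 1024 + 128 + 8 + 1 = 13449 ✓



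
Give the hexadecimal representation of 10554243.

Using repeated division by 16 (digits 10–15 are A–F):
10554243 ÷ 16 = 659640 remainder 3
659640 ÷ 16 = 41227 remainder 8
41227 ÷ 16 = 2576 remainder 11 (B)
2576 ÷ 16 = 161 remainder 0
161 ÷ 16 = 10 remainder 1
10 ÷ 16 = 0 remainder 10 (A)
Reading remainders bottom to top: A10B83



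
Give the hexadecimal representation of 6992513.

Using repeated division by 16 (digits 10–15 are A–F):
6992513 ÷ 16 = 437032 remainder 1
437032 ÷ 16 = 27314 remainder 8
27314 ÷ 16 = 1707 remainder 2
1707 ÷ 16 = 106 remainder 11 (B)
106 ÷ 16 = 6 remainder 10 (A)
6 ÷ 16 = 0 remainder 6
Reading remainders bottom to top: 6AB281



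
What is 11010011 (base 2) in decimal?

Sum of powers of 2 for each 1-bit:
2^0 + 2^1 + 2^4 + 2^6 + 2^7
= 1 + 2 + 16 + 64 + 128
= 211



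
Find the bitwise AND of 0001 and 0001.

AND: 1 only when both bits are 1
  0001
& 0001
------
  0001
Decimal: 1 & 1 = 1



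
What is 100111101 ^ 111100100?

XOR: 1 when bits differ
  100111101
^ 111100100
-----------
  011011001
Decimal: 317 ^ 484 = 217



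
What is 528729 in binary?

Using repeated division by 2:
528729 ÷ 2 = 264364 remainder 1
264364 ÷ 2 = 132182 remainder 0
132182 ÷ 2 = 66091 remainder 0
66091 ÷ 2 = 33045 remainder 1
33045 ÷ 2 = 16522 remainder 1
16522 ÷ 2 = 8261 remainder 0
8261 ÷ 2 = 4130 remainder 1
4130 ÷ 2 = 2065 remainder 0
2065 ÷ 2 = 1032 remainder 1
1032 ÷ 2 = 516 remainder 0
516 ÷ 2 = 258 remainder 0
258 ÷ 2 = 129 remainder 0
129 ÷ 2 = 64 remainder 1
64 ÷ 2 = 32 remainder 0
32 ÷ 2 = 16 remainder 0
16 ÷ 2 = 8 remainder 0
8 ÷ 2 = 4 remainder 0
4 ÷ 2 = 2 remainder 0
2 ÷ 2 = 1 remainder 0
1 ÷ 2 = 0 remainder 1
Reading remainders bottom to top: 10000001000101011001



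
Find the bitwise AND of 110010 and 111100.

AND: 1 only when both bits are 1
  110010
& 111100
--------
  110000
Decimal: 50 & 60 = 48



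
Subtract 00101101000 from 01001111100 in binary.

Method 1 - Direct subtraction (column by column from the right: bit − bit − borrow-in; if negative, add 2 and borrow 1 from the next column):
borrow: 01000000000
        01001111100
-       00101101000
-------------------
        00100010100

Method 2 - Add two's complement:
Two's complement of 00101101000: invert → 11010010111, add 1 → 11010011000
  01001111100
+ 11010011000
-------------
 100100010100  (end carry out of the top bit = 1)
Discarding the end carry: 00100010100
Decimal check:
  01001111100 = 512 + 64 + 32 + 16 + 8 + 4 = 636
  00101101000 = 256 + 64 + 32 + 8 = 360
  636 - 360 = 276, and 00100010100 = 256 + 16 + 4 = 276 ✓



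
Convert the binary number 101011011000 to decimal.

Sum of powers of 2 for each 1-bit:
2^3 + 2^4 + 2^6 + 2^7 + 2^9 + 2^11
= 8 + 16 + 64 + 128 + 512 + 2048
= 2776



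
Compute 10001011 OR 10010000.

OR: 1 when either bit is 1
  10001011
| 10010000
----------
  10011011
Decimal: 139 | 144 = 155



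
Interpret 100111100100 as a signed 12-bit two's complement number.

Binary: 100111100100
Sign bit: 1 (negative)
Invert: 011000011011
Add 1:  011000011100
Magnitude: 011000011100 = 1024 + 512 + 16 + 8 + 4 = 1564
Value: -1564



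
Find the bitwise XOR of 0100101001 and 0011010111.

XOR: 1 when bits differ
  0100101001
^ 0011010111
------------
  0111111110
Decimal: 297 ^ 215 = 510



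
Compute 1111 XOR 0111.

XOR: 1 when bits differ
  1111
^ 0111
------
  1000
Decimal: 15 ^ 7 = 8



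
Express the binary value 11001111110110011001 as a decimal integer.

Sum of powers of 2 for each 1-bit:
2^0 + 2^3 + 2^4 + 2^7 + 2^8 + 2^10 + 2^11 + 2^12 + 2^13 + 2^14 + 2^15 + 2^18 + 2^19
= 1 + 8 + 16 + 128 + 256 + 1024 + 2048 + 4096 + 8192 + 16384 + 32768 + 262144 + 524288
= 851353



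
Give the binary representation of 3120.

Using repeated division by 2:
3120 ÷ 2 = 1560 remainder 0
1560 ÷ 2 = 780 remainder 0
780 ÷ 2 = 390 remainder 0
390 ÷ 2 = 195 remainder 0
195 ÷ 2 = 97 remainder 1
97 ÷ 2 = 48 remainder 1
48 ÷ 2 = 24 remainder 0
24 ÷ 2 = 12 remainder 0
12 ÷ 2 = 6 remainder 0
6 ÷ 2 = 3 remainder 0
3 ÷ 2 = 1 remainder 1
1 ÷ 2 = 0 remainder 1
Reading remainders bottom to top: 110000110000



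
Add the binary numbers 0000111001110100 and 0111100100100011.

Add column by column from the right: bit + bit + carry-in; write the sum mod 2, carry 1 when the sum is 2 or 3.
carry:  1111000011000000
        0000111001110100
+       0111100100100011
------------------------
       01000011110010111
(the carry out of the leftmost column, 0, becomes the leading bit)
Decimal check:
  0000111001110100 = 2048 + 1024 + 512 + 64 + 32 + 16 + 4 = 3700
  0111100100100011 = 16384 + 8192 + 4096 + 2048 + 256 + 32 + 2 + 1 = 31011
  3700 + 31011 = 34711, and 01000011110010111 = 32768 + 1024 + 512 + 256 + 128 + 16 + 4 + 2 + 1 = 34711 ✓



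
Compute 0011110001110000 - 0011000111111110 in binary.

Method 1 - Direct subtraction (column by column from the right: bit − bit − borrow-in; if negative, add 2 and borrow 1 from the next column):
borrow: 0000011111111100
        0011110001110000
-       0011000111111110
------------------------
        0000101001110010

Method 2 - Add two's complement:
Two's complement of 0011000111111110: invert → 1100111000000001, add 1 → 1100111000000010
  0011110001110000
+ 1100111000000010
------------------
 10000101001110010  (end carry out of the top bit = 1)
Discarding the end carry: 0000101001110010
Decimal check:
  0011110001110000 = 8192 + 4096 + 2048 + 1024 + 64 + 32 + 16 = 15472
  0011000111111110 = 8192 + 4096 + 256 + 128 + 64 + 32 + 16 + 8 + 4 + 2 = 12798
  15472 - 12798 = 2674, and 0000101001110010 = 2048 + 512 + 64 + 32 + 16 + 2 = 2674 ✓



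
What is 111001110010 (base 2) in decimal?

Sum of powers of 2 for each 1-bit:
2^1 + 2^4 + 2^5 + 2^6 + 2^9 + 2^10 + 2^11
= 2 + 16 + 32 + 64 + 512 + 1024 + 2048
= 3698



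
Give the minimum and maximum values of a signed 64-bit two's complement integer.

For 64-bit two's complement:
Minimum: -2^63 = -9223372036854775808
Maximum: 2^63 - 1 = 9223372036854775807



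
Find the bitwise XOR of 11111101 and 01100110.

XOR: 1 when bits differ
  11111101
^ 01100110
----------
  10011011
Decimal: 253 ^ 102 = 155



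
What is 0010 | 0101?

OR: 1 when either bit is 1
  0010
| 0101
------
  0111
Decimal: 2 | 5 = 7



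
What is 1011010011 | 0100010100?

OR: 1 when either bit is 1
  1011010011
| 0100010100
------------
  1111010111
Decimal: 723 | 276 = 983



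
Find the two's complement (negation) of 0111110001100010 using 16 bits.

Original: 0111110001100010
Step 1 - Invert all bits: 1000001110011101
Step 2 - Add 1: 1000001110011110
Verification: 0111110001100010 + 1000001110011110 = 10000000000000000; discarding the end carry (carry out of the top bit) leaves the 16-bit value 0000000000000000, as required for x + (-x)



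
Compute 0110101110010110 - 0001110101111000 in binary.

Method 1 - Direct subtraction (column by column from the right: bit − bit − borrow-in; if negative, add 2 and borrow 1 from the next column):
borrow: 0011100011110000
        0110101110010110
-       0001110101111000
------------------------
        0100111000011110

Method 2 - Add two's complement:
Two's complement of 0001110101111000: invert → 1110001010000111, add 1 → 1110001010001000
  0110101110010110
+ 1110001010001000
------------------
 10100111000011110  (end carry out of the top bit = 1)
Discarding the end carry: 0100111000011110
Decimal check:
  0110101110010110 = 16384 + 8192 + 2048 + 512 + 256 + 128 + 16 + 4 + 2 = 27542
  0001110101111000 = 4096 + 2048 + 1024 + 256 + 64 + 32 + 16 + 8 = 7544
  27542 - 7544 = 19998, and 0100111000011110 = 16384 + 2048 + 1024 + 512 + 16 + 8 + 4 + 2 = 19998 ✓



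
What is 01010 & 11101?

AND: 1 only when both bits are 1
  01010
& 11101
-------
  01000
Decimal: 10 & 29 = 8



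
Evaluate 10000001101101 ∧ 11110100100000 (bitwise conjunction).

AND: 1 only when both bits are 1
  10000001101101
& 11110100100000
----------------
  10000000100000
Decimal: 8301 & 15648 = 8224



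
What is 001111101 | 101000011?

OR: 1 when either bit is 1
  001111101
| 101000011
-----------
  101111111
Decimal: 125 | 323 = 383



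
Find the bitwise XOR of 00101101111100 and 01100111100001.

XOR: 1 when bits differ
  00101101111100
^ 01100111100001
----------------
  01001010011101
Decimal: 2940 ^ 6625 = 4765



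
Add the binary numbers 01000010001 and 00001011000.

Add column by column from the right: bit + bit + carry-in; write the sum mod 2, carry 1 when the sum is 2 or 3.
carry:  00000100000
        01000010001
+       00001011000
-------------------
       001001101001
(the carry out of the leftmost column, 0, becomes the leading bit)
Decimal check:
  01000010001 = 512 + 16 + 1 = 529
  00001011000 = 64 + 16 + 8 = 88
  529 + 88 = 617, and 001001101001 = 512 + 64 + 32 + 8 + 1 = 617 ✓



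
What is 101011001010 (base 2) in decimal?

Sum of powers of 2 for each 1-bit:
2^1 + 2^3 + 2^6 + 2^7 + 2^9 + 2^11
= 2 + 8 + 64 + 128 + 512 + 2048
= 2762



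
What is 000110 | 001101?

OR: 1 when either bit is 1
  000110
| 001101
--------
  001111
Decimal: 6 | 13 = 15



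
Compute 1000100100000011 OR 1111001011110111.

OR: 1 when either bit is 1
  1000100100000011
| 1111001011110111
------------------
  1111101111110111
Decimal: 35075 | 62199 = 64503



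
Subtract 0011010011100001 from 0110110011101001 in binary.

Method 1 - Direct subtraction (column by column from the right: bit − bit − borrow-in; if negative, add 2 and borrow 1 from the next column):
borrow: 0110000000000000
        0110110011101001
-       0011010011100001
------------------------
        0011100000001000

Method 2 - Add two's complement:
Two's complement of 0011010011100001: invert → 1100101100011110, add 1 → 1100101100011111
  0110110011101001
+ 1100101100011111
------------------
 10011100000001000  (end carry out of the top bit = 1)
Discarding the end carry: 0011100000001000
Decimal check:
  0110110011101001 = 16384 + 8192 + 2048 + 1024 + 128 + 64 + 32 + 8 + 1 = 27881
  0011010011100001 = 8192 + 4096 + 1024 + 128 + 64 + 32 + 1 = 13537
  27881 - 13537 = 14344, and 0011100000001000 = 8192 + 4096 + 2048 + 8 = 14344 ✓



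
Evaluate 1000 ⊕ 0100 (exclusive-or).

XOR: 1 when bits differ
  1000
^ 0100
------
  1100
Decimal: 8 ^ 4 = 12



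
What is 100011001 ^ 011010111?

XOR: 1 when bits differ
  100011001
^ 011010111
-----------
  111001110
Decimal: 281 ^ 215 = 462



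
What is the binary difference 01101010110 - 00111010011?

Method 1 - Direct subtraction (column by column from the right: bit − bit − borrow-in; if negative, add 2 and borrow 1 from the next column):
borrow: 01100000110
        01101010110
-       00111010011
-------------------
        00110000011

Method 2 - Add two's complement:
Two's complement of 00111010011: invert → 11000101100, add 1 → 11000101101
  01101010110
+ 11000101101
-------------
 100110000011  (end carry out of the top bit = 1)
Discarding the end carry: 00110000011
Decimal check:
  01101010110 = 512 + 256 + 64 + 16 + 4 + 2 = 854
  00111010011 = 256 + 128 + 64 + 16 + 2 + 1 = 467
  854 - 467 = 387, and 00110000011 = 256 + 128 + 2 + 1 = 387 ✓



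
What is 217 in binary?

Using repeated division by 2:
217 ÷ 2 = 108 remainder 1
108 ÷ 2 = 54 remainder 0
54 ÷ 2 = 27 remainder 0
27 ÷ 2 = 13 remainder 1
13 ÷ 2 = 6 remainder 1
6 ÷ 2 = 3 remainder 0
3 ÷ 2 = 1 remainder 1
1 ÷ 2 = 0 remainder 1
Reading remainders bottom to top: 11011001



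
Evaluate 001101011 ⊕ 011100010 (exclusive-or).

XOR: 1 when bits differ
  001101011
^ 011100010
-----------
  010001001
Decimal: 107 ^ 226 = 137



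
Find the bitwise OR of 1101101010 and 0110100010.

OR: 1 when either bit is 1
  1101101010
| 0110100010
------------
  1111101010
Decimal: 874 | 418 = 1002



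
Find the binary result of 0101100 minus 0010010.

Method 1 - Direct subtraction (column by column from the right: bit − bit − borrow-in; if negative, add 2 and borrow 1 from the next column):
borrow: 0100100
        0101100
-       0010010
---------------
        0011010

Method 2 - Add two's complement:
Two's complement of 0010010: invert → 1101101, add 1 → 1101110
  0101100
+ 1101110
---------
 10011010  (end carry out of the top bit = 1)
Discarding the end carry: 0011010
Decimal check:
  0101100 = 32 + 8 + 4 = 44
  0010010 = 16 + 2 = 18
  44 - 18 = 26, and 0011010 = 16 + 8 + 2 = 26 ✓



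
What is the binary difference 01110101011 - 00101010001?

Method 1 - Direct subtraction (column by column from the right: bit − bit − borrow-in; if negative, add 2 and borrow 1 from the next column):
borrow: 00010100000
        01110101011
-       00101010001
-------------------
        01001011010

Method 2 - Add two's complement:
Two's complement of 00101010001: invert → 11010101110, add 1 → 11010101111
  01110101011
+ 11010101111
-------------
 101001011010  (end carry out of the top bit = 1)
Discarding the end carry: 01001011010
Decimal check:
  01110101011 = 512 + 256 + 128 + 32 + 8 + 2 + 1 = 939
  00101010001 = 256 + 64 + 16 + 1 = 337
  939 - 337 = 602, and 01001011010 = 512 + 64 + 16 + 8 + 2 = 602 ✓



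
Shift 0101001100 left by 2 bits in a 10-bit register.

Original: 0101001100 (decimal 332)
Shift left by 2 positions
Append 2 zeros on the right and drop the 2 high bits that overflow the 10-bit width
Result: 0100110000 (decimal 304)
Equivalent: 332 << 2 = 332 × 2^2 = 1328, truncated to 10 bits = 304



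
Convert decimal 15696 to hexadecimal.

Using repeated division by 16 (digits 10–15 are A–F):
15696 ÷ 16 = 981 remainder 0
981 ÷ 16 = 61 remainder 5
61 ÷ 16 = 3 remainder 13 (D)
3 ÷ 16 = 0 remainder 3
Reading remainders bottom to top: 3D50



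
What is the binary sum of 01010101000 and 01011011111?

Add column by column from the right: bit + bit + carry-in; write the sum mod 2, carry 1 when the sum is 2 or 3.
carry:  10111110000
        01010101000
+       01011011111
-------------------
       010110000111
(the carry out of the leftmost column, 0, becomes the leading bit)
Decimal check:
  01010101000 = 512 + 128 + 32 + 8 = 680
  01011011111 = 512 + 128 + 64 + 16 + 8 + 4 + 2 + 1 = 735
  680 + 735 = 1415, and 010110000111 = 1024 + 256 + 128 + 4 + 2 + 1 = 1415 ✓



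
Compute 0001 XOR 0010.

XOR: 1 when bits differ
  0001
^ 0010
------
  0011
Decimal: 1 ^ 2 = 3



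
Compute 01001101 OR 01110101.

OR: 1 when either bit is 1
  01001101
| 01110101
----------
  01111101
Decimal: 77 | 117 = 125



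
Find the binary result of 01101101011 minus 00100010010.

Method 1 - Direct subtraction (column by column from the right: bit − bit − borrow-in; if negative, add 2 and borrow 1 from the next column):
borrow: 00000100000
        01101101011
-       00100010010
-------------------
        01001011001

Method 2 - Add two's complement:
Two's complement of 00100010010: invert → 11011101101, add 1 → 11011101110
  01101101011
+ 11011101110
-------------
 101001011001  (end carry out of the top bit = 1)
Discarding the end carry: 01001011001
Decimal check:
  01101101011 = 512 + 256 + 64 + 32 + 8 + 2 + 1 = 875
  00100010010 = 256 + 16 + 2 = 274
  875 - 274 = 601, and 01001011001 = 512 + 64 + 16 + 8 + 1 = 601 ✓



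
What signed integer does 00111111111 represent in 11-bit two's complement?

Binary: 00111111111
Sign bit: 0 (non-negative)
Read directly as an unsigned value:
00111111111 = 256 + 128 + 64 + 32 + 16 + 8 + 4 + 2 + 1 = 511
Value: 511



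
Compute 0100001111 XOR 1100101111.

XOR: 1 when bits differ
  0100001111
^ 1100101111
------------
  1000100000
Decimal: 271 ^ 815 = 544



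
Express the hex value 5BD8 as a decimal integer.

Expand by place value (powers of 16):
Digit values: B = 11, D = 13
5BD8 = 5 × 16^3 + 11 × 16^2 + 13 × 16^1 + 8 × 16^0
= 5 × 4096 + 11 × 256 + 13 × 16 + 8 × 1
= 20480 + 2816 + 208 + 8
= 23512



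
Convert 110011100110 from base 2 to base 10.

Sum of powers of 2 for each 1-bit:
2^1 + 2^2 + 2^5 + 2^6 + 2^7 + 2^10 + 2^11
= 2 + 4 + 32 + 64 + 128 + 1024 + 2048
= 3302



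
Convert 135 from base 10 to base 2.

Using repeated division by 2:
135 ÷ 2 = 67 remainder 1
67 ÷ 2 = 33 remainder 1
33 ÷ 2 = 16 remainder 1
16 ÷ 2 = 8 remainder 0
8 ÷ 2 = 4 remainder 0
4 ÷ 2 = 2 remainder 0
2 ÷ 2 = 1 remainder 0
1 ÷ 2 = 0 remainder 1
Reading remainders bottom to top: 10000111



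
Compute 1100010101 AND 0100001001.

AND: 1 only when both bits are 1
  1100010101
& 0100001001
------------
  0100000001
Decimal: 789 & 265 = 257



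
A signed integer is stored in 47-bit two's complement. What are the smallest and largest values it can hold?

For 47-bit two's complement:
Minimum: -2^46 = -70368744177664
Maximum: 2^46 - 1 = 70368744177663



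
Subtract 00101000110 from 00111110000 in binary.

Method 1 - Direct subtraction (column by column from the right: bit − bit − borrow-in; if negative, add 2 and borrow 1 from the next column):
borrow: 00000011100
        00111110000
-       00101000110
-------------------
        00010101010

Method 2 - Add two's complement:
Two's complement of 00101000110: invert → 11010111001, add 1 → 11010111010
  00111110000
+ 11010111010
-------------
 100010101010  (end carry out of the top bit = 1)
Discarding the end carry: 00010101010
Decimal check:
  00111110000 = 256 + 128 + 64 + 32 + 16 = 496
  00101000110 = 256 + 64 + 4 + 2 = 326
  496 - 326 = 170, and 00010101010 = 128 + 32 + 8 + 2 = 170 ✓



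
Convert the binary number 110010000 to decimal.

Sum of powers of 2 for each 1-bit:
2^4 + 2^7 + 2^8
= 16 + 128 + 256
= 400



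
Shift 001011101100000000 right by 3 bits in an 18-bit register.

Original: 001011101100000000 (decimal 47872)
Shift right by 3 positions
Drop the 3 low bits; fill with zeros on the left
Result: 000001011101100000 (decimal 5984)
Equivalent: 47872 >> 3 = 47872 ÷ 2^3 = 5984



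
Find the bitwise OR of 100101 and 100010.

OR: 1 when either bit is 1
  100101
| 100010
--------
  100111
Decimal: 37 | 34 = 39



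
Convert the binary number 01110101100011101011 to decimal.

Sum of powers of 2 for each 1-bit:
2^0 + 2^1 + 2^3 + 2^5 + 2^6 + 2^7 + 2^11 + 2^12 + 2^14 + 2^16 + 2^17 + 2^18
= 1 + 2 + 8 + 32 + 64 + 128 + 2048 + 4096 + 16384 + 65536 + 131072 + 262144
= 481515



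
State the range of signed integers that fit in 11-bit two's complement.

For 11-bit two's complement:
Minimum: -2^10 = -1024
Maximum: 2^10 - 1 = 1023



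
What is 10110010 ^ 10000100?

XOR: 1 when bits differ
  10110010
^ 10000100
----------
  00110110
Decimal: 178 ^ 132 = 54



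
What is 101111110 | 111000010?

OR: 1 when either bit is 1
  101111110
| 111000010
-----------
  111111110
Decimal: 382 | 450 = 510



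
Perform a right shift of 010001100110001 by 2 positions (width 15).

Original: 010001100110001 (decimal 9009)
Shift right by 2 positions
Drop the 2 low bits; fill with zeros on the left
Result: 000100011001100 (decimal 2252)
Equivalent: 9009 >> 2 = 9009 ÷ 2^2 = 2252



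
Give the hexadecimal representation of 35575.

Using repeated division by 16 (digits 10–15 are A–F):
35575 ÷ 16 = 2223 remainder 7
2223 ÷ 16 = 138 remainder 15 (F)
138 ÷ 16 = 8 remainder 10 (A)
8 ÷ 16 = 0 remainder 8
Reading remainders bottom to top: 8AF7



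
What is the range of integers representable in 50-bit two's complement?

For 50-bit two's complement:
Minimum: -2^49 = -562949953421312
Maximum: 2^49 - 1 = 562949953421311



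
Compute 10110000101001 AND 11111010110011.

AND: 1 only when both bits are 1
  10110000101001
& 11111010110011
----------------
  10110000100001
Decimal: 11305 & 16051 = 11297



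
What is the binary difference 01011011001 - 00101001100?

Method 1 - Direct subtraction (column by column from the right: bit − bit − borrow-in; if negative, add 2 and borrow 1 from the next column):
borrow: 01000011000
        01011011001
-       00101001100
-------------------
        00110001101

Method 2 - Add two's complement:
Two's complement of 00101001100: invert → 11010110011, add 1 → 11010110100
  01011011001
+ 11010110100
-------------
 100110001101  (end carry out of the top bit = 1)
Discarding the end carry: 00110001101
Decimal check:
  01011011001 = 512 + 128 + 64 + 16 + 8 + 1 = 729
  00101001100 = 256 + 64 + 8 + 4 = 332
  729 - 332 = 397, and 00110001101 = 256 + 128 + 8 + 4 + 1 = 397 ✓



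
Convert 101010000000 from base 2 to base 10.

Sum of powers of 2 for each 1-bit:
2^7 + 2^9 + 2^11
= 128 + 512 + 2048
= 2688



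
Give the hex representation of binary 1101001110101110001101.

Group into 4-bit nibbles from right:
  0011 = 3
  0100 = 4
  1110 = E
  1011 = B
  1000 = 8
  1101 = D
Result: 34EB8D



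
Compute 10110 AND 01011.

AND: 1 only when both bits are 1
  10110
& 01011
-------
  00010
Decimal: 22 & 11 = 2



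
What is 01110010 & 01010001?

AND: 1 only when both bits are 1
  01110010
& 01010001
----------
  01010000
Decimal: 114 & 81 = 80



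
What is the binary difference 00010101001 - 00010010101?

Method 1 - Direct subtraction (column by column from the right: bit − bit − borrow-in; if negative, add 2 and borrow 1 from the next column):
borrow: 00000101000
        00010101001
-       00010010101
-------------------
        00000010100

Method 2 - Add two's complement:
Two's complement of 00010010101: invert → 11101101010, add 1 → 11101101011
  00010101001
+ 11101101011
-------------
 100000010100  (end carry out of the top bit = 1)
Discarding the end carry: 00000010100
Decimal check:
  00010101001 = 128 + 32 + 8 + 1 = 169
  00010010101 = 128 + 16 + 4 + 1 = 149
  169 - 149 = 20, and 00000010100 = 16 + 4 = 20 ✓



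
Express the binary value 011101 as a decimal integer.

Sum of powers of 2 for each 1-bit:
2^0 + 2^2 + 2^3 + 2^4
= 1 + 4 + 8 + 16
= 29



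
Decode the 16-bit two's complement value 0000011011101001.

Binary: 0000011011101001
Sign bit: 0 (non-negative)
Read directly as an unsigned value:
0000011011101001 = 1024 + 512 + 128 + 64 + 32 + 8 + 1 = 1769
Value: 1769



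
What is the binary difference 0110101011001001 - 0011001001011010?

Method 1 - Direct subtraction (column by column from the right: bit − bit − borrow-in; if negative, add 2 and borrow 1 from the next column):
borrow: 0110000011111100
        0110101011001001
-       0011001001011010
------------------------
        0011100001101111

Method 2 - Add two's complement:
Two's complement of 0011001001011010: invert → 1100110110100101, add 1 → 1100110110100110
  0110101011001001
+ 1100110110100110
------------------
 10011100001101111  (end carry out of the top bit = 1)
Discarding the end carry: 0011100001101111
Decimal check:
  0110101011001001 = 16384 + 8192 + 2048 + 512 + 128 + 64 + 8 + 1 = 27337
  0011001001011010 = 8192 + 4096 + 512 + 64 + 16 + 8 + 2 = 12890
  27337 - 12890 = 14447, and 0011100001101111 = 8192 + 4096 + 2048 + 64 + 32 + 8 + 4 + 2 + 1 = 14447 ✓

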